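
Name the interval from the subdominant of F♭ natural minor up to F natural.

augmented fifth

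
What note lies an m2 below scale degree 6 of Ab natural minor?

Scale degree 6 of Ab natural minor is Fb.
A minor second (1 semitone) below Fb lands on the letter E, giving Eb.

Eb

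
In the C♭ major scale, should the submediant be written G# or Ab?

Ab

Each scale degree takes a distinct letter name. Degree 6 of a scale on C must use the letter A.
Ab and G# are enharmonically the same pitch, but only Ab uses the letter A, so it is the correct spelling here.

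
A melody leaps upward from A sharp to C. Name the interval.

diminished third

Counting letters A–B–C gives a third.
A#→C = 2 semitones, 2 narrower than the major third (4), so diminished.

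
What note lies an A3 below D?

A third below D lands on the letter B.
An augmented third spans 5 semitones, so D moves to pitch class 9. On the letter B that is Bbb.

Bbb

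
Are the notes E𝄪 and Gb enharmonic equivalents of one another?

Yes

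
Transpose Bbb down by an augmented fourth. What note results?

Fbb

B down a perfect fourth is F#, so the target letter is F.
From Bbb, an augmented fourth is 6 semitones down: Fbb.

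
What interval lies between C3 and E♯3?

augmented third

Counting letters C–D–E gives a third.
C→E# = 5 semitones, 1 wider than the major third (4), so augmented.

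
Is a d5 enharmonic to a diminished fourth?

No

A diminished fifth spans 6 semitones; a diminished fourth spans 4.
The spans differ, so they are not enharmonic equivalents.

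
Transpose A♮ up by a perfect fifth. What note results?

E

A up a perfect fifth is E, so the target letter is E.
From A, a perfect fifth is 7 semitones up: E.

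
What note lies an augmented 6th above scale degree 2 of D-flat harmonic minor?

C#

Scale degree 2 of Db harmonic minor is Eb.
An augmented sixth (10 semitones) above Eb lands on the letter C, giving C#.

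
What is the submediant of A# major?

F##

The A# major scale runs A# B# C## D# E# F## G##.
Degree 6 is F##.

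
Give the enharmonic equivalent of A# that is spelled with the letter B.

Bb

A# is pitch class 10. The letter B alone is pitch class 11.
To reach pitch class 10 from B requires an offset of -1 semitone, i.e. flat: Bb.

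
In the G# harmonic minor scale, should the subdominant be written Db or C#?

Each scale degree takes a distinct letter name. Degree 4 of a scale on G must use the letter C.
C# and Db are enharmonically the same pitch, but only C# uses the letter C, so it is the correct spelling here.

C#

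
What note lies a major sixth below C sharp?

E

C down a major sixth is Eb, so the target letter is E.
From C#, a major sixth is 9 semitones down: E.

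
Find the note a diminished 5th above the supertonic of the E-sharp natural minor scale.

C#

The supertonic of E# natural minor is F##.
A diminished fifth (6 semitones) above F## lands on the letter C, giving C#.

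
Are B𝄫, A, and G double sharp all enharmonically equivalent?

Yes

Bbb is pitch class 9; A is pitch class 9; G## is pitch class 9.
All spellings map to pitch class 9, so they are enharmonically equivalent.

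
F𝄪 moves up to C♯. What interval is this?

The letter names run F→C, a span of 4 letter steps, so the interval is some kind of fifth.
F## to C# is 6 semitones. A perfect fifth is 7, so 6 makes it diminished.

diminished fifth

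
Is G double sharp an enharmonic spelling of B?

G## is pitch class 9; B is pitch class 11.
The pitch classes differ (9 vs. 11), so they are not enharmonic equivalents.

No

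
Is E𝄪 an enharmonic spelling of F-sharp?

E## = pitch class 6 and F# = pitch class 6 — the same pitch class, so they are enharmonic equivalents.

Yes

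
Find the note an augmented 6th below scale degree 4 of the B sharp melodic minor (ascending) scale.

Scale degree 4 of B# melodic minor (ascending) is E#.
An augmented sixth (10 semitones) below E# lands on the letter G, giving G.

G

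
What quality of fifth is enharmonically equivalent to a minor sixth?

augmented

A minor sixth spans 8 semitones.
A fifth spanning 8 semitones is augmented (the perfect fifth is 7).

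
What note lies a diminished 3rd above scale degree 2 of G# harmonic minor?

Scale degree 2 of G# harmonic minor is A#.
A diminished third (2 semitones) above A# lands on the letter C, giving C.

C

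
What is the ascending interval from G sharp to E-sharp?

The letter names run G→E, a span of 5 letter steps, so the interval is some kind of sixth.
G# to E# is 9 semitones. A major sixth is 9, so 9 makes it major.

major sixth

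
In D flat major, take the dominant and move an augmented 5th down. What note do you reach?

The dominant of Db major is Ab.
An augmented fifth (8 semitones) below Ab lands on the letter D, giving Dbb.

Dbb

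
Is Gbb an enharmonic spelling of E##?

Gbb is pitch class 5; E## is pitch class 6.
The pitch classes differ (5 vs. 6), so they are not enharmonic equivalents.

No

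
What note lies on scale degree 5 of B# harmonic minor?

F##

The B# harmonic minor scale runs B# C## D# E# F## G# A##.
Degree 5 is F##.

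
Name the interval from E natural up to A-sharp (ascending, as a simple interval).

augmented fourth

Counting letters E–F–G–A gives a fourth.
E→A# = 6 semitones, 1 wider than the perfect fourth (5), so augmented.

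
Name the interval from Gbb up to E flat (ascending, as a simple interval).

Counting letters G–A–B–C–D–E gives a sixth.
Gbb→Eb = 10 semitones, 1 wider than the major sixth (9), so augmented.

augmented sixth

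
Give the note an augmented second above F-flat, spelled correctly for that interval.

A second above F lands on the letter G.
An augmented second spans 3 semitones, so Fb moves to pitch class 7. On the letter G that is G.

G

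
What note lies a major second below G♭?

A second below G lands on the letter F.
A major second spans 2 semitones, so Gb moves to pitch class 4. On the letter F that is Fb.

Fb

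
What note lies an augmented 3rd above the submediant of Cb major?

C#

The submediant of Cb major is Ab.
An augmented third (5 semitones) above Ab lands on the letter C, giving C#.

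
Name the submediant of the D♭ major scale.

Degree 6 takes the letter 5 steps above D, which is B.
In major, degree 6 sits 9 semitones above the tonic. Db + 9 semitones is pitch class 10, spelled on B as Bb.

Bb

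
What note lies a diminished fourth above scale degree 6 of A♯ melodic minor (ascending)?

B

Scale degree 6 of A# melodic minor (ascending) is F##.
A diminished fourth (4 semitones) above F## lands on the letter B, giving B.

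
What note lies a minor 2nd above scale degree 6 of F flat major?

Ebb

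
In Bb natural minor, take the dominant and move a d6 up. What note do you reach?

The dominant of Bb natural minor is F.
A diminished sixth (7 semitones) above F lands on the letter D, giving Dbb.

Dbb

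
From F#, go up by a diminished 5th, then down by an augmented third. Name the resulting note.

Abb

A diminished fifth up from F# is C (letter C, 6 semitones up).
An augmented third down from C is Abb (letter A, 5 semitones down).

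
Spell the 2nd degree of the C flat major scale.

Db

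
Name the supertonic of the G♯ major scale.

The G# major scale runs G# A# B# C# D# E# F##.
Degree 2 is A#.

A#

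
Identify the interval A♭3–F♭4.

Counting letters A–B–C–D–E–F gives a sixth.
Ab→Fb = 8 semitones, 1 narrower than the major sixth (9), so minor.

minor sixth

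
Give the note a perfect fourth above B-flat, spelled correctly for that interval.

B up a perfect fourth is E, so the target letter is E.
From Bb, a perfect fourth is 5 semitones up: Eb.

Eb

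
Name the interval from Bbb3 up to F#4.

The letter names run B→F, a span of 4 letter steps, so the interval is some kind of fifth.
Bbb to F# is 9 semitones. A perfect fifth is 7, so 9 makes it doubly augmented.

doubly augmented fifth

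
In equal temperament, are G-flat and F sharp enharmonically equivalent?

Yes

Gb = pitch class 6 and F# = pitch class 6 — the same pitch class, so they are enharmonic equivalents.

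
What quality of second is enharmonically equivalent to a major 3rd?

doubly augmented

A major third spans 4 semitones.
A second spanning 4 semitones is doubly augmented (the major second is 2).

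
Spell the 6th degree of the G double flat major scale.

Ebb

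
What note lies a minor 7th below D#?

A seventh below D lands on the letter E.
A minor seventh spans 10 semitones, so D# moves to pitch class 5. On the letter E that is E#.

E#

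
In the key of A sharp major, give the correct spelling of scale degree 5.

E#

Degree 5 takes the letter 4 steps above A, which is E.
In major, degree 5 sits 7 semitones above the tonic. A# + 7 semitones is pitch class 5, spelled on E as E#.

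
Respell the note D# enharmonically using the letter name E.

Eb

Plain E sits 1 semitone above D#, so on the letter E the same pitch needs a flat: Eb.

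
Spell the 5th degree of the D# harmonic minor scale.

A#

The D# harmonic minor scale runs D# E# F# G# A# B C##.
Degree 5 is A#.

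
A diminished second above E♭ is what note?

Fbb

A second above E lands on the letter F.
A diminished second spans 0 semitones, so Eb moves to pitch class 3. On the letter F that is Fbb.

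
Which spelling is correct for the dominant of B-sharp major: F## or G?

F##

Each scale degree takes a distinct letter name. Degree 5 of a scale on B must use the letter F.
F## and G are enharmonically the same pitch, but only F## uses the letter F, so it is the correct spelling here.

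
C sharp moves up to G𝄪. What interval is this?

augmented fifth

Counting letters C–D–E–F–G gives a fifth.
C#→G## = 8 semitones, 1 wider than the perfect fifth (7), so augmented.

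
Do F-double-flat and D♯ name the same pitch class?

Yes

Fbb is pitch class 3; D# is pitch class 3.
All spellings map to pitch class 3, so they are enharmonically equivalent.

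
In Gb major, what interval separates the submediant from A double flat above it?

diminished fourth

The submediant of Gb major is Eb.
Eb up to Abb: letters E→A make it a fourth; 4 semitones makes it diminished.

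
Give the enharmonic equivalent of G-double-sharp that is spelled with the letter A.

A

G## is pitch class 9. The letter A alone is pitch class 9.
Pitch class 9 on A needs no accidental: A.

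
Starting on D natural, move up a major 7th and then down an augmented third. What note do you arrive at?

Ab

A major seventh up from D is C# (letter C, 11 semitones up).
An augmented third down from C# is Ab (letter A, 5 semitones down).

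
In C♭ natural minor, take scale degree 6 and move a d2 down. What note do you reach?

Scale degree 6 of Cb natural minor is Abb.
A diminished second (0 semitones) below Abb lands on the letter G, giving G.

G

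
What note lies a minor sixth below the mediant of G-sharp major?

D##

The mediant of G# major is B#.
A minor sixth (8 semitones) below B# lands on the letter D, giving D##.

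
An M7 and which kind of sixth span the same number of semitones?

doubly augmented

A major seventh spans 11 semitones.
A sixth spanning 11 semitones is doubly augmented (the major sixth is 9).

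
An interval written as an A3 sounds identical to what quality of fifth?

An augmented third spans 5 semitones.
A fifth spanning 5 semitones is doubly diminished (the perfect fifth is 7).

doubly diminished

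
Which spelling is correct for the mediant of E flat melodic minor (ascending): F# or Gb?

Gb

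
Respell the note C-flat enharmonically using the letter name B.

B

Cb is pitch class 11. The letter B alone is pitch class 11.
Pitch class 11 on B needs no accidental: B.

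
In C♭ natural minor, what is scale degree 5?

Gb

The Cb natural minor scale runs Cb Db Ebb Fb Gb Abb Bbb.
Degree 5 is Gb.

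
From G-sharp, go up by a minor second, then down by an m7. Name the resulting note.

B

A minor second up from G# is A (letter A, 1 semitone up).
A minor seventh down from A is B (letter B, 10 semitones down).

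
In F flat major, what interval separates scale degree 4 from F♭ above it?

Scale degree 4 of Fb major is Bbb.
Bbb up to Fb: letters B→F make it a fifth; 7 semitones makes it perfect.

perfect fifth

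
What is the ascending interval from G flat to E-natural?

The letter names run G→E, a span of 5 letter steps, so the interval is some kind of sixth.
Gb to E is 10 semitones. A major sixth is 9, so 10 makes it augmented.

augmented sixth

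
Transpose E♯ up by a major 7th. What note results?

E up a major seventh is D#, so the target letter is D.
From E#, a major seventh is 11 semitones up: D##.

D##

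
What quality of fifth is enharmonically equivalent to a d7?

doubly augmented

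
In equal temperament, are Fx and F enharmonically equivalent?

No

Two spellings are enharmonically equivalent only if they share a pitch class.
Here F## → 7, F → 5; 5 ≠ 7, so they are not.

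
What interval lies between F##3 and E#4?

The letter names run F→E, a span of 6 letter steps, so the interval is some kind of seventh.
F## to E# is 10 semitones. A major seventh is 11, so 10 makes it minor.

minor seventh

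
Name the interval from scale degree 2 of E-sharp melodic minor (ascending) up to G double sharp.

major second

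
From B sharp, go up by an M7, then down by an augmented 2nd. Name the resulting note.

G#

A major seventh up from B# is A## (letter A, 11 semitones up).
An augmented second down from A## is G# (letter G, 3 semitones down).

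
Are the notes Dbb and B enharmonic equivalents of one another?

No

Dbb is pitch class 0; B is pitch class 11.
The pitch classes differ (0 vs. 11), so they are not enharmonic equivalents.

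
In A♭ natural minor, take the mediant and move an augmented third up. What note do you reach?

E

The mediant of Ab natural minor is Cb.
An augmented third (5 semitones) above Cb lands on the letter E, giving E.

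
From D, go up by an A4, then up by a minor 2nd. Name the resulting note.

A

An augmented fourth up from D is G# (letter G, 6 semitones up).
A minor second up from G# is A (letter A, 1 semitone up).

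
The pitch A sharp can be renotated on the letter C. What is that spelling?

Cbb

A# is pitch class 10. The letter C alone is pitch class 0.
To reach pitch class 10 from C requires an offset of -2 semitones, i.e. double flat: Cbb.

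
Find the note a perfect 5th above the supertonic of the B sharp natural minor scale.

The supertonic of B# natural minor is C##.
A perfect fifth (7 semitones) above C## lands on the letter G, giving G##.

G##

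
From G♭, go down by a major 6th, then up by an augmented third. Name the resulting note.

D

A major sixth down from Gb is Bbb (letter B, 9 semitones down).
An augmented third up from Bbb is D (letter D, 5 semitones up).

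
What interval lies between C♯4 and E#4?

major third

Counting letters C–D–E gives a third.
C#→E# = 4 semitones, exactly the major third.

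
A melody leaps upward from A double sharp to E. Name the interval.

The letter names run A→E, a span of 4 letter steps, so the interval is some kind of fifth.
A## to E is 5 semitones. A perfect fifth is 7, so 5 makes it doubly diminished.

doubly diminished fifth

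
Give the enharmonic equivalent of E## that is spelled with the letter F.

E## is pitch class 6. The letter F alone is pitch class 5.
To reach pitch class 6 from F requires an offset of +1 semitone, i.e. sharp: F#.

F#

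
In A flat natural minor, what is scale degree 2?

The Ab natural minor scale runs Ab Bb Cb Db Eb Fb Gb.
Degree 2 is Bb.

Bb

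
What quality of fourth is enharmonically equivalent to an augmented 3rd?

An augmented third spans 5 semitones.
A fourth spanning 5 semitones is perfect (the perfect fourth is 5).

perfect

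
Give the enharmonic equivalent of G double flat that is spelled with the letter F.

Plain F sits at the same pitch as Gbb, so on the letter F the same pitch needs a natural: F.

F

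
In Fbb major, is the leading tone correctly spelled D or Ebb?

Ebb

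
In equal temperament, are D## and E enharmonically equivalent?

Yes

D## = pitch class 4 and E = pitch class 4 — the same pitch class, so they are enharmonic equivalents.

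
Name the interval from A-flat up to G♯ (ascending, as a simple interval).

The letter names run A→G, a span of 6 letter steps, so the interval is some kind of seventh.
Ab to G# is 12 semitones. A major seventh is 11, so 12 makes it augmented.

augmented seventh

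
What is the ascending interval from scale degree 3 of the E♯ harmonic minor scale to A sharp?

Scale degree 3 of E# harmonic minor is G#.
G# up to A#: letters G→A make it a second; 2 semitones makes it major.

major second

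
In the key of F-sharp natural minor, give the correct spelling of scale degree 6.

D

Degree 6 takes the letter 5 steps above F, which is D.
In natural minor, degree 6 sits 8 semitones above the tonic. F# + 8 semitones is pitch class 2, spelled on D as D.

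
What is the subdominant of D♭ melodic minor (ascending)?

Degree 4 takes the letter 3 steps above D, which is G.
In melodic minor (ascending), degree 4 sits 5 semitones above the tonic. Db + 5 semitones is pitch class 6, spelled on G as Gb.

Gb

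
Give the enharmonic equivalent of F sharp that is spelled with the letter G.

Gb

F# is pitch class 6. The letter G alone is pitch class 7.
To reach pitch class 6 from G requires an offset of -1 semitone, i.e. flat: Gb.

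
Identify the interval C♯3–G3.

The letter names run C→G, a span of 4 letter steps, so the interval is some kind of fifth.
C# to G is 6 semitones. A perfect fifth is 7, so 6 makes it diminished.

diminished fifth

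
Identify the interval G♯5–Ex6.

augmented sixth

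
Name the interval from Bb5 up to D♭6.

minor third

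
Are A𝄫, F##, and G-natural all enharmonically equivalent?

Abb = pitch class 7 and F## = pitch class 7 and G = pitch class 7 — the same pitch class, so they are enharmonic equivalents.

Yes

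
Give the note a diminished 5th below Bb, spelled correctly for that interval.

B down a perfect fifth is E, so the target letter is E.
From Bb, a diminished fifth is 6 semitones down: E.

E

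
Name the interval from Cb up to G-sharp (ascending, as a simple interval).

doubly augmented fifth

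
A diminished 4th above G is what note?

Cb

A fourth above G lands on the letter C.
A diminished fourth spans 4 semitones, so G moves to pitch class 11. On the letter C that is Cb.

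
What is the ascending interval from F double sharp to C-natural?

doubly diminished fifth

Counting letters F–G–A–B–C gives a fifth.
F##→C = 5 semitones, 2 narrower than the perfect fifth (7), so doubly diminished.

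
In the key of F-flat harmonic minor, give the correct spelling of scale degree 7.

Eb

The Fb harmonic minor scale runs Fb Gb Abb Bbb Cb Dbb Eb.
Degree 7 is Eb.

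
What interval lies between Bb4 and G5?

The letter names run B→G, a span of 5 letter steps, so the interval is some kind of sixth.
Bb to G is 9 semitones. A major sixth is 9, so 9 makes it major.

major sixth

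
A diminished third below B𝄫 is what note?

B down a major third is G, so the target letter is G.
From Bbb, a diminished third is 2 semitones down: G.

G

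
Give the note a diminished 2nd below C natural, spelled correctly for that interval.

C down a major second is Bb, so the target letter is B.
From C, a diminished second is 0 semitones down: B#.

B#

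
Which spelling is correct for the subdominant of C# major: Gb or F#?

F#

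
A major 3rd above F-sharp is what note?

A third above F lands on the letter A.
A major third spans 4 semitones, so F# moves to pitch class 10. On the letter A that is A#.

A#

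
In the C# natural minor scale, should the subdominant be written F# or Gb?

Each scale degree takes a distinct letter name. Degree 4 of a scale on C must use the letter F.
F# and Gb are enharmonically the same pitch, but only F# uses the letter F, so it is the correct spelling here.

F#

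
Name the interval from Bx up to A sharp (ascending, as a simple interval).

Counting letters B–C–D–E–F–G–A gives a seventh.
B##→A# = 9 semitones, 2 narrower than the major seventh (11), so diminished.

diminished seventh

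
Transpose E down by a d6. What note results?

G##

E down a major sixth is G, so the target letter is G.
From E, a diminished sixth is 7 semitones down: G##.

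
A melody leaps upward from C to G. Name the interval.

The letter names run C→G, a span of 4 letter steps, so the interval is some kind of fifth.
C to G is 7 semitones. A perfect fifth is 7, so 7 makes it perfect.

perfect fifth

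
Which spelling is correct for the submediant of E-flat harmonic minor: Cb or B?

Cb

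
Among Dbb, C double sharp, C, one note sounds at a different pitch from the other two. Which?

In 12-tone equal temperament, enharmonic equivalents share a pitch class. Dbb is pitch class 0; C## is pitch class 2; C is pitch class 0.
Dbb and C share pitch class 0, while C## is pitch class 2.

C##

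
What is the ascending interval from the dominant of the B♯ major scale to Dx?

major sixth

The dominant of B# major is F##.
F## up to D##: letters F→D make it a sixth; 9 semitones makes it major.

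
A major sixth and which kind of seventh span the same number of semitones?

A major sixth spans 9 semitones.
A seventh spanning 9 semitones is diminished (the major seventh is 11).

diminished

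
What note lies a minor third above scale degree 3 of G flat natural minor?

Dbb

Scale degree 3 of Gb natural minor is Bbb.
A minor third (3 semitones) above Bbb lands on the letter D, giving Dbb.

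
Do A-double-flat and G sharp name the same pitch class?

No

Abb is pitch class 7; G# is pitch class 8.
The pitch classes differ (7 vs. 8), so they are not enharmonic equivalents.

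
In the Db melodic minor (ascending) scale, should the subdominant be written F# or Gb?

Gb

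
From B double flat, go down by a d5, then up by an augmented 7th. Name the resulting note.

A diminished fifth down from Bbb is Eb (letter E, 6 semitones down).
An augmented seventh up from Eb is D# (letter D, 12 semitones up).

D#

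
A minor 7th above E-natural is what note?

D

E up a major seventh is D#, so the target letter is D.
From E, a minor seventh is 10 semitones up: D.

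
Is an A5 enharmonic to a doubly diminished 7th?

An augmented fifth spans 8 semitones; a doubly diminished seventh spans 8.
They are enharmonically equivalent.

Yes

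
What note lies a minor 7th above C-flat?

Bbb

A seventh above C lands on the letter B.
A minor seventh spans 10 semitones, so Cb moves to pitch class 9. On the letter B that is Bbb.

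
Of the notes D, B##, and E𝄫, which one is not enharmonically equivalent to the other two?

In 12-tone equal temperament, enharmonic equivalents share a pitch class. D is pitch class 2; B## is pitch class 1; Ebb is pitch class 2.
D and Ebb share pitch class 2, while B## is pitch class 1.

B##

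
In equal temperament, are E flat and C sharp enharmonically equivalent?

No

Two spellings are enharmonically equivalent only if they share a pitch class.
Here Eb → 3, C# → 1; 1 ≠ 3, so they are not.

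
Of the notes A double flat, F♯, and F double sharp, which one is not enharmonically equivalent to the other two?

F#

In 12-tone equal temperament, enharmonic equivalents share a pitch class. Abb is pitch class 7; F# is pitch class 6; F## is pitch class 7.
Abb and F## share pitch class 7, while F# is pitch class 6.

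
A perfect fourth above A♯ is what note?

D#

A fourth above A lands on the letter D.
A perfect fourth spans 5 semitones, so A# moves to pitch class 3. On the letter D that is D#.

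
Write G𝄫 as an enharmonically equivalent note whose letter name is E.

Gbb is pitch class 5. The letter E alone is pitch class 4.
To reach pitch class 5 from E requires an offset of +1 semitone, i.e. sharp: E#.

E#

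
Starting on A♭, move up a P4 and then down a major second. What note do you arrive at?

Cb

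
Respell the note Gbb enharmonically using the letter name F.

F

Gbb is pitch class 5. The letter F alone is pitch class 5.
Pitch class 5 on F needs no accidental: F.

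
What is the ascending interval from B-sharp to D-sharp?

The letter names run B→D, a span of 2 letter steps, so the interval is some kind of third.
B# to D# is 3 semitones. A major third is 4, so 3 makes it minor.

minor third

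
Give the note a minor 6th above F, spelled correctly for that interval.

Db

A sixth above F lands on the letter D.
A minor sixth spans 8 semitones, so F moves to pitch class 1. On the letter D that is Db.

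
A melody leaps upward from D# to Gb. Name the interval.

The letter names run D→G, a span of 3 letter steps, so the interval is some kind of fourth.
D# to Gb is 3 semitones. A perfect fourth is 5, so 3 makes it doubly diminished.

doubly diminished fourth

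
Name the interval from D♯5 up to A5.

Counting letters D–E–F–G–A gives a fifth.
D#→A = 6 semitones, 1 narrower than the perfect fifth (7), so diminished.

diminished fifth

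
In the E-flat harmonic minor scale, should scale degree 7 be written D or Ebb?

D

Each scale degree takes a distinct letter name. Degree 7 of a scale on E must use the letter D.
D and Ebb are enharmonically the same pitch, but only D uses the letter D, so it is the correct spelling here.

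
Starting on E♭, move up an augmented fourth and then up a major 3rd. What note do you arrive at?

An augmented fourth up from Eb is A (letter A, 6 semitones up).
A major third up from A is C# (letter C, 4 semitones up).

C#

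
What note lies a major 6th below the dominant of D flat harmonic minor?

The dominant of Db harmonic minor is Ab.
A major sixth (9 semitones) below Ab lands on the letter C, giving Cb.

Cb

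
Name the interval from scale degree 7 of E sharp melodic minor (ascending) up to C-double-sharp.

minor seventh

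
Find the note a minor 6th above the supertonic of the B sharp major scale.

A#

The supertonic of B# major is C##.
A minor sixth (8 semitones) above C## lands on the letter A, giving A#.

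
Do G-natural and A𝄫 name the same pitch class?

Yes

G is pitch class 7; Abb is pitch class 7.
All spellings map to pitch class 7, so they are enharmonically equivalent.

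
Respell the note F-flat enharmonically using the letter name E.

E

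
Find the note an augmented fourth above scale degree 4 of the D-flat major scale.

Scale degree 4 of Db major is Gb.
An augmented fourth (6 semitones) above Gb lands on the letter C, giving C.

C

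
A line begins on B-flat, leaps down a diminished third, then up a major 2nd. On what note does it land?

A#

A diminished third down from Bb is G# (letter G, 2 semitones down).
A major second up from G# is A# (letter A, 2 semitones up).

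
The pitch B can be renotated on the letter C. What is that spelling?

Cb

Plain C sits 1 semitone above B, so on the letter C the same pitch needs a flat: Cb.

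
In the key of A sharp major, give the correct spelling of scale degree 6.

F##

The A# major scale runs A# B# C## D# E# F## G##.
Degree 6 is F##.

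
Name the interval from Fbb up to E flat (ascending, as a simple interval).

The letter names run F→E, a span of 6 letter steps, so the interval is some kind of seventh.
Fbb to Eb is 12 semitones. A major seventh is 11, so 12 makes it augmented.

augmented seventh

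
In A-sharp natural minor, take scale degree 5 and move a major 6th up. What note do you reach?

C##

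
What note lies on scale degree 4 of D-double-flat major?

Gbb

Degree 4 takes the letter 3 steps above D, which is G.
In major, degree 4 sits 5 semitones above the tonic. Dbb + 5 semitones is pitch class 5, spelled on G as Gbb.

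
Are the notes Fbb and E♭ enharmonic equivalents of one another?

Yes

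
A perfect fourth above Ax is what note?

A up a perfect fourth is D, so the target letter is D.
From A##, a perfect fourth is 5 semitones up: D##.

D##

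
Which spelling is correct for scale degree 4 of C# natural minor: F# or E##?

F#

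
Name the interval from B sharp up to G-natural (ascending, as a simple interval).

diminished sixth

Counting letters B–C–D–E–F–G gives a sixth.
B#→G = 7 semitones, 2 narrower than the major sixth (9), so diminished.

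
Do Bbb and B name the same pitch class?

Two spellings are enharmonically equivalent only if they share a pitch class.
Here Bbb → 9, B → 11; 9 ≠ 11, so they are not.

No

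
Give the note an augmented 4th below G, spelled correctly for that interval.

A fourth below G lands on the letter D.
An augmented fourth spans 6 semitones, so G moves to pitch class 1. On the letter D that is Db.

Db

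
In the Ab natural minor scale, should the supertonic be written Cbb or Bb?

Each scale degree takes a distinct letter name. Degree 2 of a scale on A must use the letter B.
Bb and Cbb are enharmonically the same pitch, but only Bb uses the letter B, so it is the correct spelling here.

Bb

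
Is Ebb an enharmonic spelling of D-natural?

Yes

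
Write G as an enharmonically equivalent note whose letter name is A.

Abb

Plain A sits 2 semitones above G, so on the letter A the same pitch needs a double flat: Abb.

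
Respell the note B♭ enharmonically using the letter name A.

Bb is pitch class 10. The letter A alone is pitch class 9.
To reach pitch class 10 from A requires an offset of +1 semitone, i.e. sharp: A#.

A#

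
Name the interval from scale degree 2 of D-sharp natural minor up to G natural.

Scale degree 2 of D# natural minor is E#.
E# up to G: letters E→G make it a third; 2 semitones makes it diminished.

diminished third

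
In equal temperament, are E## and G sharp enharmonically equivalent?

No

E## is pitch class 6; G# is pitch class 8.
The pitch classes differ (6 vs. 8), so they are not enharmonic equivalents.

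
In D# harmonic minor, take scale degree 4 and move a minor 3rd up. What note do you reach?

B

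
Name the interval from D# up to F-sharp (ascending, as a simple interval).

Counting letters D–E–F gives a third.
D#→F# = 3 semitones, 1 narrower than the major third (4), so minor.

minor third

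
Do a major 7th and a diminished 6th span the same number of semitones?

A major seventh spans 11 semitones; a diminished sixth spans 7.
The spans differ, so they are not enharmonic equivalents.

No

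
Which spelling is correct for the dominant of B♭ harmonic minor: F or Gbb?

F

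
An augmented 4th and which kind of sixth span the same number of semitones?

An augmented fourth spans 6 semitones.
A sixth spanning 6 semitones is doubly diminished (the major sixth is 9).

doubly diminished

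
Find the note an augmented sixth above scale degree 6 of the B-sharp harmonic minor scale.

E##

Scale degree 6 of B# harmonic minor is G#.
An augmented sixth (10 semitones) above G# lands on the letter E, giving E##.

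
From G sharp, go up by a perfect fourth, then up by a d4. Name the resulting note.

A perfect fourth up from G# is C# (letter C, 5 semitones up).
A diminished fourth up from C# is F (letter F, 4 semitones up).

F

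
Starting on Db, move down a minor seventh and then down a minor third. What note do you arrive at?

A minor seventh down from Db is Eb (letter E, 10 semitones down).
A minor third down from Eb is C (letter C, 3 semitones down).

C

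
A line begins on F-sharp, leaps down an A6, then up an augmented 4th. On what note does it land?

An augmented sixth down from F# is Ab (letter A, 10 semitones down).
An augmented fourth up from Ab is D (letter D, 6 semitones up).

D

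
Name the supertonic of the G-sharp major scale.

A#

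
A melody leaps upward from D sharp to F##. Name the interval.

major third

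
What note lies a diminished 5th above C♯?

G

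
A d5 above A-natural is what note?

Eb

A up a perfect fifth is E, so the target letter is E.
From A, a diminished fifth is 6 semitones up: Eb.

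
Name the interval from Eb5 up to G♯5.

augmented third

The letter names run E→G, a span of 2 letter steps, so the interval is some kind of third.
Eb to G# is 5 semitones. A major third is 4, so 5 makes it augmented.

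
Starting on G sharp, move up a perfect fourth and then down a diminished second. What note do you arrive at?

B##

A perfect fourth up from G# is C# (letter C, 5 semitones up).
A diminished second down from C# is B## (letter B, 0 semitones down).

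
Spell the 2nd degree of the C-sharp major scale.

Degree 2 takes the letter 1 step above C, which is D.
In major, degree 2 sits 2 semitones above the tonic. C# + 2 semitones is pitch class 3, spelled on D as D#.

D#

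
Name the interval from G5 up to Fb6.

The letter names run G→F, a span of 6 letter steps, so the interval is some kind of seventh.
G to Fb is 9 semitones. A major seventh is 11, so 9 makes it diminished.

diminished seventh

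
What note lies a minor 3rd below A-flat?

F

A third below A lands on the letter F.
A minor third spans 3 semitones, so Ab moves to pitch class 5. On the letter F that is F.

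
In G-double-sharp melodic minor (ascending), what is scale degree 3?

B#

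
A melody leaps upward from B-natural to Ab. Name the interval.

diminished seventh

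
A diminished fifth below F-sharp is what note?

A fifth below F lands on the letter B.
A diminished fifth spans 6 semitones, so F# moves to pitch class 0. On the letter B that is B#.

B#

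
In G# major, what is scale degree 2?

A#

The G# major scale runs G# A# B# C# D# E# F##.
Degree 2 is A#.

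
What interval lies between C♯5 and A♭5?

The letter names run C→A, a span of 5 letter steps, so the interval is some kind of sixth.
C# to Ab is 7 semitones. A major sixth is 9, so 7 makes it diminished.

diminished sixth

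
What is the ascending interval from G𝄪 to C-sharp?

Counting letters G–A–B–C gives a fourth.
G##→C# = 4 semitones, 1 narrower than the perfect fourth (5), so diminished.

diminished fourth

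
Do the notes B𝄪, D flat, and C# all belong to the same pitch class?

Yes

B## = pitch class 1 and Db = pitch class 1 and C# = pitch class 1 — the same pitch class, so they are enharmonic equivalents.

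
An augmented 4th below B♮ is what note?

F

A fourth below B lands on the letter F.
An augmented fourth spans 6 semitones, so B moves to pitch class 5. On the letter F that is F.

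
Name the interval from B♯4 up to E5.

diminished fourth

Counting letters B–C–D–E gives a fourth.
B#→E = 4 semitones, 1 narrower than the perfect fourth (5), so diminished.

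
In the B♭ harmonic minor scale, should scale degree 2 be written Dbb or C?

C

Each scale degree takes a distinct letter name. Degree 2 of a scale on B must use the letter C.
C and Dbb are enharmonically the same pitch, but only C uses the letter C, so it is the correct spelling here.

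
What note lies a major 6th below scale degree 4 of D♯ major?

Scale degree 4 of D# major is G#.
A major sixth (9 semitones) below G# lands on the letter B, giving B.

B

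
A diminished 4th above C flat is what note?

Fbb

C up a perfect fourth is F, so the target letter is F.
From Cb, a diminished fourth is 4 semitones up: Fbb.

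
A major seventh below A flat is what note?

A down a major seventh is Bb, so the target letter is B.
From Ab, a major seventh is 11 semitones down: Bbb.

Bbb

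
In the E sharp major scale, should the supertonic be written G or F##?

F##

Each scale degree takes a distinct letter name. Degree 2 of a scale on E must use the letter F.
F## and G are enharmonically the same pitch, but only F## uses the letter F, so it is the correct spelling here.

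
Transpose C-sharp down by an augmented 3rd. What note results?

Ab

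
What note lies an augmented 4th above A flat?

D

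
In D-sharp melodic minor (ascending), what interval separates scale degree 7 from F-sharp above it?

diminished fourth

Scale degree 7 of D# melodic minor (ascending) is C##.
C## up to F#: letters C→F make it a fourth; 4 semitones makes it diminished.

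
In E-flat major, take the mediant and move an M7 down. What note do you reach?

Ab

The mediant of Eb major is G.
A major seventh (11 semitones) below G lands on the letter A, giving Ab.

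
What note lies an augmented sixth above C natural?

C up a major sixth is A, so the target letter is A.
From C, an augmented sixth is 10 semitones up: A#.

A#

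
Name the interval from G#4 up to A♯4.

The letter names run G→A, a span of 1 letter step, so the interval is some kind of second.
G# to A# is 2 semitones. A major second is 2, so 2 makes it major.

major second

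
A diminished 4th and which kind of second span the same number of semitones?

doubly augmented

A diminished fourth spans 4 semitones.
A second spanning 4 semitones is doubly augmented (the major second is 2).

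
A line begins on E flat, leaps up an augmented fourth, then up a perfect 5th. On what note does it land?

An augmented fourth up from Eb is A (letter A, 6 semitones up).
A perfect fifth up from A is E (letter E, 7 semitones up).

E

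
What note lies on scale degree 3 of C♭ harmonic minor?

The Cb harmonic minor scale runs Cb Db Ebb Fb Gb Abb Bb.
Degree 3 is Ebb.

Ebb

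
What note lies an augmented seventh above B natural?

A##

A seventh above B lands on the letter A.
An augmented seventh spans 12 semitones, so B moves to pitch class 11. On the letter A that is A##.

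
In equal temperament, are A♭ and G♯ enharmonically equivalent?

Ab = pitch class 8 and G# = pitch class 8 — the same pitch class, so they are enharmonic equivalents.

Yes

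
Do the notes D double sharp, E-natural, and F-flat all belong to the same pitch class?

Yes

D## = pitch class 4 and E = pitch class 4 and Fb = pitch class 4 — the same pitch class, so they are enharmonic equivalents.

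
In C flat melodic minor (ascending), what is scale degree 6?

Ab

Degree 6 takes the letter 5 steps above C, which is A.
In melodic minor (ascending), degree 6 sits 9 semitones above the tonic. Cb + 9 semitones is pitch class 8, spelled on A as Ab.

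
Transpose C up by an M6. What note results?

C up a major sixth is A, so the target letter is A.
From C, a major sixth is 9 semitones up: A.

A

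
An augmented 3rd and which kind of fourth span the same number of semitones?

perfect

An augmented third spans 5 semitones.
A fourth spanning 5 semitones is perfect (the perfect fourth is 5).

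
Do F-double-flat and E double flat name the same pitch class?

No

Two spellings are enharmonically equivalent only if they share a pitch class.
Here Fbb → 3, Ebb → 2; 2 ≠ 3, so they are not.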